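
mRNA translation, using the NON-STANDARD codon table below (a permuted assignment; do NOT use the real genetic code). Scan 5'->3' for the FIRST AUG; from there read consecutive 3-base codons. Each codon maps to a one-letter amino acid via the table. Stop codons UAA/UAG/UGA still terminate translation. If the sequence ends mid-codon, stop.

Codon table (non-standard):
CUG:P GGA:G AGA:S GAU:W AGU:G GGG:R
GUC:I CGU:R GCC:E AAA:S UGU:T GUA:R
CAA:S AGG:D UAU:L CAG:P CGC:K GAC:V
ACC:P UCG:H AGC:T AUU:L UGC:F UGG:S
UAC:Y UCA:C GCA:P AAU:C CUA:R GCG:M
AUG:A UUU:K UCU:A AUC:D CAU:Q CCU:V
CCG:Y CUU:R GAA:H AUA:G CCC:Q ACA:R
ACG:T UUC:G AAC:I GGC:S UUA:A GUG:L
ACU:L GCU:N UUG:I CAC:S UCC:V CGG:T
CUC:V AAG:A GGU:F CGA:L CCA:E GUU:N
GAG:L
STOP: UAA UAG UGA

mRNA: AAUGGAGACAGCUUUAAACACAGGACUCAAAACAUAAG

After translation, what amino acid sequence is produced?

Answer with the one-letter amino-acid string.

Answer: ALRNAIRGVSR

Derivation:
start AUG at pos 1
pos 1: AUG -> A; peptide=A
pos 4: GAG -> L; peptide=AL
pos 7: ACA -> R; peptide=ALR
pos 10: GCU -> N; peptide=ALRN
pos 13: UUA -> A; peptide=ALRNA
pos 16: AAC -> I; peptide=ALRNAI
pos 19: ACA -> R; peptide=ALRNAIR
pos 22: GGA -> G; peptide=ALRNAIRG
pos 25: CUC -> V; peptide=ALRNAIRGV
pos 28: AAA -> S; peptide=ALRNAIRGVS
pos 31: ACA -> R; peptide=ALRNAIRGVSR
pos 34: UAA -> STOP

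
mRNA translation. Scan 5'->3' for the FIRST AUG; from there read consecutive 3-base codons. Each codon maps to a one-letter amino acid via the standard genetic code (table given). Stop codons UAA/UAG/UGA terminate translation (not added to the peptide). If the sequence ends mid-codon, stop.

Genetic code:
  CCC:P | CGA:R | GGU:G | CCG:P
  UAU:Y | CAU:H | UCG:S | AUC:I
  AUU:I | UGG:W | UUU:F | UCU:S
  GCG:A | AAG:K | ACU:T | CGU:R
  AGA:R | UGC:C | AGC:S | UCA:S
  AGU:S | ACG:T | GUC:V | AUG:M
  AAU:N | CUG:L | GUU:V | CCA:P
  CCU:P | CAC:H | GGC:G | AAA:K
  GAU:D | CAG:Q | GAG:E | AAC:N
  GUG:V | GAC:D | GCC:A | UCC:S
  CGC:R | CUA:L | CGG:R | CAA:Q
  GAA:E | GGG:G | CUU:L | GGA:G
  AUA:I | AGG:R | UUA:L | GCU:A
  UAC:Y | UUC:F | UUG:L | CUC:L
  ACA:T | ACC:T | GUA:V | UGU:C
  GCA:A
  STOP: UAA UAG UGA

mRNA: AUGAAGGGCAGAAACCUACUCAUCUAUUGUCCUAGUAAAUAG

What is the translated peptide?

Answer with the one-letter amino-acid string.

start AUG at pos 0
pos 0: AUG -> M; peptide=M
pos 3: AAG -> K; peptide=MK
pos 6: GGC -> G; peptide=MKG
pos 9: AGA -> R; peptide=MKGR
pos 12: AAC -> N; peptide=MKGRN
pos 15: CUA -> L; peptide=MKGRNL
pos 18: CUC -> L; peptide=MKGRNLL
pos 21: AUC -> I; peptide=MKGRNLLI
pos 24: UAU -> Y; peptide=MKGRNLLIY
pos 27: UGU -> C; peptide=MKGRNLLIYC
pos 30: CCU -> P; peptide=MKGRNLLIYCP
pos 33: AGU -> S; peptide=MKGRNLLIYCPS
pos 36: AAA -> K; peptide=MKGRNLLIYCPSK
pos 39: UAG -> STOP

Answer: MKGRNLLIYCPSK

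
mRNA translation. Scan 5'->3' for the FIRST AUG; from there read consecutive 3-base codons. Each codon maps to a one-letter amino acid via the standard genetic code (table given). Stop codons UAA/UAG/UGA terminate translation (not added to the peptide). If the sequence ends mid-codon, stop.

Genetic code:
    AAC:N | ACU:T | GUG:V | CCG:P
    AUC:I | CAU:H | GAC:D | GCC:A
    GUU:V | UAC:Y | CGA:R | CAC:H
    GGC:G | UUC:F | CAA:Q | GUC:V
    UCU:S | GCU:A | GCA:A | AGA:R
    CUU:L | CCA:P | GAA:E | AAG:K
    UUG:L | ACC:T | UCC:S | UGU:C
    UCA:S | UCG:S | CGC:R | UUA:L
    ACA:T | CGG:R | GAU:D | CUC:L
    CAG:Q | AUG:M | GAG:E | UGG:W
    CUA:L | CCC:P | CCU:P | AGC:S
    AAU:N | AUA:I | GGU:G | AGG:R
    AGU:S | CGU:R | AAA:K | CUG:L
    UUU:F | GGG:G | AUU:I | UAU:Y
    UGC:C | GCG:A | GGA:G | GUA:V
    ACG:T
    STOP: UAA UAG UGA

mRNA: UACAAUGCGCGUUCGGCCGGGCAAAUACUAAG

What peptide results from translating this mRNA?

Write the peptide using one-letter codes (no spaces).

start AUG at pos 4
pos 4: AUG -> M; peptide=M
pos 7: CGC -> R; peptide=MR
pos 10: GUU -> V; peptide=MRV
pos 13: CGG -> R; peptide=MRVR
pos 16: CCG -> P; peptide=MRVRP
pos 19: GGC -> G; peptide=MRVRPG
pos 22: AAA -> K; peptide=MRVRPGK
pos 25: UAC -> Y; peptide=MRVRPGKY
pos 28: UAA -> STOP

Answer: MRVRPGKY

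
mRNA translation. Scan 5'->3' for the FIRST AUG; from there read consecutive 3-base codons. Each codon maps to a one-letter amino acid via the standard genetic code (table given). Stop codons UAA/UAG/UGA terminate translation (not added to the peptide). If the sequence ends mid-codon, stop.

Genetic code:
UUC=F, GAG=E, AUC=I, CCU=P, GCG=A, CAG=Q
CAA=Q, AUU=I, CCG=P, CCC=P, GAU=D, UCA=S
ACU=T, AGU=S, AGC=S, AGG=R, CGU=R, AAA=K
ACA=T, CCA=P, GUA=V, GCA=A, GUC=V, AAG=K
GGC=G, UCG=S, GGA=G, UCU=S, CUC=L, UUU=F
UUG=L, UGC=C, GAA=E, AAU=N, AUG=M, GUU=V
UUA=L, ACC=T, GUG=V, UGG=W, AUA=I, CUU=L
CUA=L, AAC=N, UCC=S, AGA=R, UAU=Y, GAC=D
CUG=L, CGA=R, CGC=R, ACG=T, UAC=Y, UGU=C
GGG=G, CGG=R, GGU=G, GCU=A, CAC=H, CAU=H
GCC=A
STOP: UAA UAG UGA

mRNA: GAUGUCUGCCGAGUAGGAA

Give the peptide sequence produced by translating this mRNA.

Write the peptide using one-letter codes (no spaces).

start AUG at pos 1
pos 1: AUG -> M; peptide=M
pos 4: UCU -> S; peptide=MS
pos 7: GCC -> A; peptide=MSA
pos 10: GAG -> E; peptide=MSAE
pos 13: UAG -> STOP

Answer: MSAE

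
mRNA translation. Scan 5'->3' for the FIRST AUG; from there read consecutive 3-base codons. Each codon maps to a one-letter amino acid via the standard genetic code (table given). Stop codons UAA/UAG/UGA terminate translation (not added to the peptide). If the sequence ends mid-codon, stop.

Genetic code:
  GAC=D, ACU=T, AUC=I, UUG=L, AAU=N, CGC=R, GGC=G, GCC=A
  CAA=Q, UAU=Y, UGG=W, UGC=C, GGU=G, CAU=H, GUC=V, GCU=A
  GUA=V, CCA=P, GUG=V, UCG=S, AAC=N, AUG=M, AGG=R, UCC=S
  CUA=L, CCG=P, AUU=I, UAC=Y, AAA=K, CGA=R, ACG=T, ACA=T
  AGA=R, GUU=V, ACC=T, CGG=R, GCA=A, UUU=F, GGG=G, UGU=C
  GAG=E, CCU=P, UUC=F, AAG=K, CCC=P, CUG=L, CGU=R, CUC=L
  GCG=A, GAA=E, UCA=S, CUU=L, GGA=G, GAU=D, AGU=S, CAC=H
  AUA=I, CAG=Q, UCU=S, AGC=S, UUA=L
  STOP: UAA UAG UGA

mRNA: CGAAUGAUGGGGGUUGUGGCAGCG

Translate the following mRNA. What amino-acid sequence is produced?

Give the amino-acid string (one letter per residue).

start AUG at pos 3
pos 3: AUG -> M; peptide=M
pos 6: AUG -> M; peptide=MM
pos 9: GGG -> G; peptide=MMG
pos 12: GUU -> V; peptide=MMGV
pos 15: GUG -> V; peptide=MMGVV
pos 18: GCA -> A; peptide=MMGVVA
pos 21: GCG -> A; peptide=MMGVVAA
pos 24: only 0 nt remain (<3), stop (end of mRNA)

Answer: MMGVVAA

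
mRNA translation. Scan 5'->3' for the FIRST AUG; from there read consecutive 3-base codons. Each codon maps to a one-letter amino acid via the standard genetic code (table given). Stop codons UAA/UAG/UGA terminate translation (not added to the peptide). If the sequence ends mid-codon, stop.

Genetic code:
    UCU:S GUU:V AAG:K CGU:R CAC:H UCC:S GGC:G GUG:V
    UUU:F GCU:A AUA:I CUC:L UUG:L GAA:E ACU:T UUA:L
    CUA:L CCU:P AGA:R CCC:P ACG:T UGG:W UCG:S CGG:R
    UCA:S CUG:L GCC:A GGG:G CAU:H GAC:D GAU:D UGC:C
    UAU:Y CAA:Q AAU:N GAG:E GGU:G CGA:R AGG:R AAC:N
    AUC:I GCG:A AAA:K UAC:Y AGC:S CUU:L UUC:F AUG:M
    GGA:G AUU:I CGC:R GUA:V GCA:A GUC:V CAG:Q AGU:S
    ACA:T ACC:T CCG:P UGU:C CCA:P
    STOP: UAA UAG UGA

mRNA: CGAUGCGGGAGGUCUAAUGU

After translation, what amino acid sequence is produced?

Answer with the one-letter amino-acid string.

start AUG at pos 2
pos 2: AUG -> M; peptide=M
pos 5: CGG -> R; peptide=MR
pos 8: GAG -> E; peptide=MRE
pos 11: GUC -> V; peptide=MREV
pos 14: UAA -> STOP

Answer: MREV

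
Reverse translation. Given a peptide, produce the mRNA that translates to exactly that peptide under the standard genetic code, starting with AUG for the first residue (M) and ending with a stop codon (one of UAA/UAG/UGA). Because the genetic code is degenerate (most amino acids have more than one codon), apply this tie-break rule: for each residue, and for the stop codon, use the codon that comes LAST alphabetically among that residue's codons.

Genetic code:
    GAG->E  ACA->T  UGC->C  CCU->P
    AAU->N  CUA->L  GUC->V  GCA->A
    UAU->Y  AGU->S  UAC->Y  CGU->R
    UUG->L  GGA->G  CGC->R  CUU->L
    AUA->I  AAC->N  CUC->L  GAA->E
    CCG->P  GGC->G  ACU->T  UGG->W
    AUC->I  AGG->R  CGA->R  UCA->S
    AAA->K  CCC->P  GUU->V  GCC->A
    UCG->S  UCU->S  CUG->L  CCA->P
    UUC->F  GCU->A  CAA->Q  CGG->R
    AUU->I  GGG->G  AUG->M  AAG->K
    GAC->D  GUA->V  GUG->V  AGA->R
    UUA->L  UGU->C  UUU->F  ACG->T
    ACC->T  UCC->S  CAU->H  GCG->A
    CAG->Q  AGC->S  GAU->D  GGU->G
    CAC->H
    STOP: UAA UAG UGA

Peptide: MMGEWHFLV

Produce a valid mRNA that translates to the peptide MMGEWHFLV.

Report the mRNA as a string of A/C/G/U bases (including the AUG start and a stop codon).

Answer: mRNA: AUGAUGGGUGAGUGGCAUUUUUUGGUUUGA

Derivation:
residue 1: M -> AUG (start codon)
residue 2: M -> AUG (only codon)
residue 3: G codons sorted = GGA,GGC,GGG,GGU -> pick last = GGU
residue 4: E codons sorted = GAA,GAG -> pick last = GAG
residue 5: W -> UGG (only codon)
residue 6: H codons sorted = CAC,CAU -> pick last = CAU
residue 7: F codons sorted = UUC,UUU -> pick last = UUU
residue 8: L codons sorted = CUA,CUC,CUG,CUU,UUA,UUG -> pick last = UUG
residue 9: V codons sorted = GUA,GUC,GUG,GUU -> pick last = GUU
terminator: stop codons sorted = UAA,UAG,UGA -> pick last = UGA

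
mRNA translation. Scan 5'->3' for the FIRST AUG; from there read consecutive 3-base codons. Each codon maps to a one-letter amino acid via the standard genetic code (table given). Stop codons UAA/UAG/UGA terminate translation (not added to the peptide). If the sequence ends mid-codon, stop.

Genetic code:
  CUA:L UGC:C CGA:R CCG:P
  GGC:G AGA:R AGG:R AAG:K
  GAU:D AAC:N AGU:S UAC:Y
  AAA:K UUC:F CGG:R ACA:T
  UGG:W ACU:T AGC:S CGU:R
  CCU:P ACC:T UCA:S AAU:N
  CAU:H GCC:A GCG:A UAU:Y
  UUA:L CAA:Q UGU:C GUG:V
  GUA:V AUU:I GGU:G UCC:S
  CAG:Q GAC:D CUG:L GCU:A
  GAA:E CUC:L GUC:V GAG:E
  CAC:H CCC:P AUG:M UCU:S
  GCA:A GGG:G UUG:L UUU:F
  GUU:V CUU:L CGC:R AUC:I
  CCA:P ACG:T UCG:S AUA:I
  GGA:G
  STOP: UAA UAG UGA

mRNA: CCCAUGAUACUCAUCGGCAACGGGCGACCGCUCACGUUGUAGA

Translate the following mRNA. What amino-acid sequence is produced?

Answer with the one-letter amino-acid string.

Answer: MILIGNGRPLTL

Derivation:
start AUG at pos 3
pos 3: AUG -> M; peptide=M
pos 6: AUA -> I; peptide=MI
pos 9: CUC -> L; peptide=MIL
pos 12: AUC -> I; peptide=MILI
pos 15: GGC -> G; peptide=MILIG
pos 18: AAC -> N; peptide=MILIGN
pos 21: GGG -> G; peptide=MILIGNG
pos 24: CGA -> R; peptide=MILIGNGR
pos 27: CCG -> P; peptide=MILIGNGRP
pos 30: CUC -> L; peptide=MILIGNGRPL
pos 33: ACG -> T; peptide=MILIGNGRPLT
pos 36: UUG -> L; peptide=MILIGNGRPLTL
pos 39: UAG -> STOP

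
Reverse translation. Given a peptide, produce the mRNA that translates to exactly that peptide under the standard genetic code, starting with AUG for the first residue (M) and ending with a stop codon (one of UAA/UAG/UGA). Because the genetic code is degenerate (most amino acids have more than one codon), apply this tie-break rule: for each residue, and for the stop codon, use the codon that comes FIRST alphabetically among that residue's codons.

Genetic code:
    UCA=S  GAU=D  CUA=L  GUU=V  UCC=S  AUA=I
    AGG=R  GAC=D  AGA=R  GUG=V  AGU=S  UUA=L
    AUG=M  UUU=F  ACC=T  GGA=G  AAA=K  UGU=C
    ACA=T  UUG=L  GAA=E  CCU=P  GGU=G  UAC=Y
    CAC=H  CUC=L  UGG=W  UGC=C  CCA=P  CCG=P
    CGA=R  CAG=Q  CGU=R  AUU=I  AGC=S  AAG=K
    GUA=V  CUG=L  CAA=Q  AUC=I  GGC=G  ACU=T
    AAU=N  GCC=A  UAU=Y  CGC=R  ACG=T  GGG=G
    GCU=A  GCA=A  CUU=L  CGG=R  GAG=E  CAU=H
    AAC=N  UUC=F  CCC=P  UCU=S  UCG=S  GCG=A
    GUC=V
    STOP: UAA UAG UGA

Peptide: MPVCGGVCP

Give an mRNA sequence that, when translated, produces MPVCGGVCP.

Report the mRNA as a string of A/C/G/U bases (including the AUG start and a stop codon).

residue 1: M -> AUG (start codon)
residue 2: P codons sorted = CCA,CCC,CCG,CCU -> pick first = CCA
residue 3: V codons sorted = GUA,GUC,GUG,GUU -> pick first = GUA
residue 4: C codons sorted = UGC,UGU -> pick first = UGC
residue 5: G codons sorted = GGA,GGC,GGG,GGU -> pick first = GGA
residue 6: G codons sorted = GGA,GGC,GGG,GGU -> pick first = GGA
residue 7: V codons sorted = GUA,GUC,GUG,GUU -> pick first = GUA
residue 8: C codons sorted = UGC,UGU -> pick first = UGC
residue 9: P codons sorted = CCA,CCC,CCG,CCU -> pick first = CCA
terminator: stop codons sorted = UAA,UAG,UGA -> pick first = UAA

Answer: mRNA: AUGCCAGUAUGCGGAGGAGUAUGCCCAUAA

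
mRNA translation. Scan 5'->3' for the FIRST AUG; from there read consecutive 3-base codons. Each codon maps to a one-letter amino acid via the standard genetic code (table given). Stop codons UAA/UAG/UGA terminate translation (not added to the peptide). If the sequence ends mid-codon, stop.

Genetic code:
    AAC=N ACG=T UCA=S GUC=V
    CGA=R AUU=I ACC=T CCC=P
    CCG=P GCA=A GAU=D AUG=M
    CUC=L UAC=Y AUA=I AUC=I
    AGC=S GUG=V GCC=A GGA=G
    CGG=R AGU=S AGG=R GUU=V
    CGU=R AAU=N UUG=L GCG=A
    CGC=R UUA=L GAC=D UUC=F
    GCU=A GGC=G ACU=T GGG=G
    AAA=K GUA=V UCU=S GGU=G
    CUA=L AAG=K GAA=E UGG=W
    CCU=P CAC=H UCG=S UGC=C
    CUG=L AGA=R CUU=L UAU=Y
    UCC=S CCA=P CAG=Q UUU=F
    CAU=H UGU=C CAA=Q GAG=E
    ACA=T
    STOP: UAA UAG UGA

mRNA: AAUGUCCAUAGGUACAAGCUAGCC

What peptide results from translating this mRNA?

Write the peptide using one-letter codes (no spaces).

Answer: MSIGTS

Derivation:
start AUG at pos 1
pos 1: AUG -> M; peptide=M
pos 4: UCC -> S; peptide=MS
pos 7: AUA -> I; peptide=MSI
pos 10: GGU -> G; peptide=MSIG
pos 13: ACA -> T; peptide=MSIGT
pos 16: AGC -> S; peptide=MSIGTS
pos 19: UAG -> STOP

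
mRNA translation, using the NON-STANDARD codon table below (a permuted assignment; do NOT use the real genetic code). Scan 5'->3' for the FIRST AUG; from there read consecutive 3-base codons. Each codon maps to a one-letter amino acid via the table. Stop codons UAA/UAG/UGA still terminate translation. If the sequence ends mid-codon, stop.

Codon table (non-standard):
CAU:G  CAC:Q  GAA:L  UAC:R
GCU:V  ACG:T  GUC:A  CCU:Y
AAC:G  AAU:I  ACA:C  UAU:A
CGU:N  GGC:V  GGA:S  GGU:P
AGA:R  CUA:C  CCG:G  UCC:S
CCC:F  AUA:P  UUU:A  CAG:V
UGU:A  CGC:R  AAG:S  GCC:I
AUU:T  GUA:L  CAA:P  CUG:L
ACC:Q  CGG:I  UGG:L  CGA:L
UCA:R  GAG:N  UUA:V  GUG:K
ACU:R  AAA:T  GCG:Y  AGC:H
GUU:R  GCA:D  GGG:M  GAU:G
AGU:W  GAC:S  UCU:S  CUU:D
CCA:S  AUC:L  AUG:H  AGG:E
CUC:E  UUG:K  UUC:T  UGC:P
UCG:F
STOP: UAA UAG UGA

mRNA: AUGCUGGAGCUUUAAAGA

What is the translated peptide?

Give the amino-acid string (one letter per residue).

Answer: HLND

Derivation:
start AUG at pos 0
pos 0: AUG -> H; peptide=H
pos 3: CUG -> L; peptide=HL
pos 6: GAG -> N; peptide=HLN
pos 9: CUU -> D; peptide=HLND
pos 12: UAA -> STOP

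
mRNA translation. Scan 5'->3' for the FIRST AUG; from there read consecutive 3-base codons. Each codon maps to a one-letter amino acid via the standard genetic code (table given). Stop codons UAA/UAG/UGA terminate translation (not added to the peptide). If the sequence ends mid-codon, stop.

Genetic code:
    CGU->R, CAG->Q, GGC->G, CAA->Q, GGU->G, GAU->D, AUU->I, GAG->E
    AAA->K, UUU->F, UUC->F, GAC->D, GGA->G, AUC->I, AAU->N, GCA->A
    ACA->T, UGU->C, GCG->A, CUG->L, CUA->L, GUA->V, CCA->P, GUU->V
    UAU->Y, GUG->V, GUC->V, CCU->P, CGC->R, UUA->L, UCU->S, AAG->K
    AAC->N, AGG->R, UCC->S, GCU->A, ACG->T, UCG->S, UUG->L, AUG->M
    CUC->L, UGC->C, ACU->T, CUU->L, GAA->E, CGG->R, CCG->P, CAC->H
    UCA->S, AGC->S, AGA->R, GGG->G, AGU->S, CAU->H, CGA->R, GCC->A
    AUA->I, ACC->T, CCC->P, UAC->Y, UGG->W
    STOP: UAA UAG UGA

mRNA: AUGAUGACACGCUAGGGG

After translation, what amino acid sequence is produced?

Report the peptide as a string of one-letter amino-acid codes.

start AUG at pos 0
pos 0: AUG -> M; peptide=M
pos 3: AUG -> M; peptide=MM
pos 6: ACA -> T; peptide=MMT
pos 9: CGC -> R; peptide=MMTR
pos 12: UAG -> STOP

Answer: MMTR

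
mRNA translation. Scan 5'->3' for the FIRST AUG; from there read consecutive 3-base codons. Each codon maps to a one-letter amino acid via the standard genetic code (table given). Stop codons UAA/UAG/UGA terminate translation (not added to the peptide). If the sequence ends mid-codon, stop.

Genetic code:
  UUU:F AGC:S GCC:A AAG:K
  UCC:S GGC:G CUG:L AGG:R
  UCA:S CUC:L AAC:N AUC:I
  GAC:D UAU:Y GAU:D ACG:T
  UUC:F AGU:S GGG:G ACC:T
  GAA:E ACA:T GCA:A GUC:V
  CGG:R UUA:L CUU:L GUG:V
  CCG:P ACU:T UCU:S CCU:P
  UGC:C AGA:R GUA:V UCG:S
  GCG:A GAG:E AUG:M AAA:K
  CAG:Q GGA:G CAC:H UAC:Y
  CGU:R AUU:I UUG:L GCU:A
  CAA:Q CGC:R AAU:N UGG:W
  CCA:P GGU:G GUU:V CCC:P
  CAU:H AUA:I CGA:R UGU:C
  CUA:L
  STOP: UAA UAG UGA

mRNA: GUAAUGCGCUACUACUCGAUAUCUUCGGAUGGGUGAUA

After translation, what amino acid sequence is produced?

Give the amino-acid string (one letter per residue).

Answer: MRYYSISSDG

Derivation:
start AUG at pos 3
pos 3: AUG -> M; peptide=M
pos 6: CGC -> R; peptide=MR
pos 9: UAC -> Y; peptide=MRY
pos 12: UAC -> Y; peptide=MRYY
pos 15: UCG -> S; peptide=MRYYS
pos 18: AUA -> I; peptide=MRYYSI
pos 21: UCU -> S; peptide=MRYYSIS
pos 24: UCG -> S; peptide=MRYYSISS
pos 27: GAU -> D; peptide=MRYYSISSD
pos 30: GGG -> G; peptide=MRYYSISSDG
pos 33: UGA -> STOP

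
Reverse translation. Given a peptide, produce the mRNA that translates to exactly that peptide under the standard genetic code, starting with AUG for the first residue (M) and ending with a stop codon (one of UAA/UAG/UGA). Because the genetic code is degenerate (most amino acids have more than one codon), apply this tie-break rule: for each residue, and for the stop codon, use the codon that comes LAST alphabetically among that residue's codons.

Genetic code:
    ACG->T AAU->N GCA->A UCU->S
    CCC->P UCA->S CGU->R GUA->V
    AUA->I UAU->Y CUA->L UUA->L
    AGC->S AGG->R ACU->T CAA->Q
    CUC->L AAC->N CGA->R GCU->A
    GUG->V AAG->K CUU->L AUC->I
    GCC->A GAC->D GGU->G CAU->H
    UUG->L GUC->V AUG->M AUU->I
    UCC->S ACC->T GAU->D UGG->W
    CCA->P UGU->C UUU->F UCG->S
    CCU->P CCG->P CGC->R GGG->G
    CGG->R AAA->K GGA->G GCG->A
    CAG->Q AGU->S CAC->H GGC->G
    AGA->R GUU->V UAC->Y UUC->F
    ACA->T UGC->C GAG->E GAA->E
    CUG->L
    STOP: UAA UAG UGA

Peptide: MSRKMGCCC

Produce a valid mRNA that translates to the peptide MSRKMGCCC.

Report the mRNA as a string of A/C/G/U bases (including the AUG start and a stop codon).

Answer: mRNA: AUGUCUCGUAAGAUGGGUUGUUGUUGUUGA

Derivation:
residue 1: M -> AUG (start codon)
residue 2: S codons sorted = AGC,AGU,UCA,UCC,UCG,UCU -> pick last = UCU
residue 3: R codons sorted = AGA,AGG,CGA,CGC,CGG,CGU -> pick last = CGU
residue 4: K codons sorted = AAA,AAG -> pick last = AAG
residue 5: M -> AUG (only codon)
residue 6: G codons sorted = GGA,GGC,GGG,GGU -> pick last = GGU
residue 7: C codons sorted = UGC,UGU -> pick last = UGU
residue 8: C codons sorted = UGC,UGU -> pick last = UGU
residue 9: C codons sorted = UGC,UGU -> pick last = UGU
terminator: stop codons sorted = UAA,UAG,UGA -> pick last = UGA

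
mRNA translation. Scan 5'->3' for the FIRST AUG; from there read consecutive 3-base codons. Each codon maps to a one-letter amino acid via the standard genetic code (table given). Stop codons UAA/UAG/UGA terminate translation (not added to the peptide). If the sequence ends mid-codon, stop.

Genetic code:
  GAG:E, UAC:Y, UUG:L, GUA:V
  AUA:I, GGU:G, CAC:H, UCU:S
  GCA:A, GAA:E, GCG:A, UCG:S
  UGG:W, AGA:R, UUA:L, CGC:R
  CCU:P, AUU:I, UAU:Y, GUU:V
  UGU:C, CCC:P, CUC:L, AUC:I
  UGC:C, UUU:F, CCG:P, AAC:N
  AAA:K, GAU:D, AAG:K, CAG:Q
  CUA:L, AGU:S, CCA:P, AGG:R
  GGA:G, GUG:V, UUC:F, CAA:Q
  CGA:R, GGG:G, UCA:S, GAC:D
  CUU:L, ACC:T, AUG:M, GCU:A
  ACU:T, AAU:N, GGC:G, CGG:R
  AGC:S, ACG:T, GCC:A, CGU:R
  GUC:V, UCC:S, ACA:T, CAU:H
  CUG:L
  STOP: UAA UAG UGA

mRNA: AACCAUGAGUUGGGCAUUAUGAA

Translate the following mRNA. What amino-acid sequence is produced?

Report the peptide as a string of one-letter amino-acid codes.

Answer: MSWAL

Derivation:
start AUG at pos 4
pos 4: AUG -> M; peptide=M
pos 7: AGU -> S; peptide=MS
pos 10: UGG -> W; peptide=MSW
pos 13: GCA -> A; peptide=MSWA
pos 16: UUA -> L; peptide=MSWAL
pos 19: UGA -> STOP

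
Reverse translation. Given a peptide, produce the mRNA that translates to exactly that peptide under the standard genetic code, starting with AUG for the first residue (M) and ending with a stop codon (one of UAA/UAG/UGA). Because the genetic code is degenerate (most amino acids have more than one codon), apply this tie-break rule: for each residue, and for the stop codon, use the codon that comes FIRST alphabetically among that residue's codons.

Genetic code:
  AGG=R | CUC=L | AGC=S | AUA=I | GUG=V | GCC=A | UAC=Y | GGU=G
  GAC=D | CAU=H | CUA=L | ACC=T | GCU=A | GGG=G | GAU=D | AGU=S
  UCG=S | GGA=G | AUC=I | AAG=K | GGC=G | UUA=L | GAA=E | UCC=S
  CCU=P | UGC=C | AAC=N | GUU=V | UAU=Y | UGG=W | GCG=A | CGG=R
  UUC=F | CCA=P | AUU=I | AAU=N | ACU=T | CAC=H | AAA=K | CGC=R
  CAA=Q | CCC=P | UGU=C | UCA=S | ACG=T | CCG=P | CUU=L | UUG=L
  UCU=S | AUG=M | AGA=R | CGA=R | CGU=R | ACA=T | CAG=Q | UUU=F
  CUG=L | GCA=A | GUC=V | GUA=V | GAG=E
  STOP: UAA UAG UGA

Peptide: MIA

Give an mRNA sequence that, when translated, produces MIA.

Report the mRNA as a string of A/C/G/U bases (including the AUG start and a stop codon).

residue 1: M -> AUG (start codon)
residue 2: I codons sorted = AUA,AUC,AUU -> pick first = AUA
residue 3: A codons sorted = GCA,GCC,GCG,GCU -> pick first = GCA
terminator: stop codons sorted = UAA,UAG,UGA -> pick first = UAA

Answer: mRNA: AUGAUAGCAUAA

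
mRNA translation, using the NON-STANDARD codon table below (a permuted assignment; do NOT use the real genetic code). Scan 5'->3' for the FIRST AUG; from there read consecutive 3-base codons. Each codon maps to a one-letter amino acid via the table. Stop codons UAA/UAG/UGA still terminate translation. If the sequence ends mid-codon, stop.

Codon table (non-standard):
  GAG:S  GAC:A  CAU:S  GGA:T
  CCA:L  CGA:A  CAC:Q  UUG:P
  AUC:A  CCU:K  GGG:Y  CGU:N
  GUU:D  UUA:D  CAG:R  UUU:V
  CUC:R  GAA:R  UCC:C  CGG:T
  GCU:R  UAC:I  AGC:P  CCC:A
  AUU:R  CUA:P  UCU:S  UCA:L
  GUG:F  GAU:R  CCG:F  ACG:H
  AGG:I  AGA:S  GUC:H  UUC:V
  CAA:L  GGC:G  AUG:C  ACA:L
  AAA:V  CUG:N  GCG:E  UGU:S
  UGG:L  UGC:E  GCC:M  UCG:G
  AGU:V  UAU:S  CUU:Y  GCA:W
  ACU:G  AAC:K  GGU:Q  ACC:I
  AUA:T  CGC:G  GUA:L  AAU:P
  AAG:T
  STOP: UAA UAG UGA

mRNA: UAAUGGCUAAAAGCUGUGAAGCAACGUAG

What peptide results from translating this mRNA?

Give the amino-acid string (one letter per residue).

Answer: CRVPSRWH

Derivation:
start AUG at pos 2
pos 2: AUG -> C; peptide=C
pos 5: GCU -> R; peptide=CR
pos 8: AAA -> V; peptide=CRV
pos 11: AGC -> P; peptide=CRVP
pos 14: UGU -> S; peptide=CRVPS
pos 17: GAA -> R; peptide=CRVPSR
pos 20: GCA -> W; peptide=CRVPSRW
pos 23: ACG -> H; peptide=CRVPSRWH
pos 26: UAG -> STOP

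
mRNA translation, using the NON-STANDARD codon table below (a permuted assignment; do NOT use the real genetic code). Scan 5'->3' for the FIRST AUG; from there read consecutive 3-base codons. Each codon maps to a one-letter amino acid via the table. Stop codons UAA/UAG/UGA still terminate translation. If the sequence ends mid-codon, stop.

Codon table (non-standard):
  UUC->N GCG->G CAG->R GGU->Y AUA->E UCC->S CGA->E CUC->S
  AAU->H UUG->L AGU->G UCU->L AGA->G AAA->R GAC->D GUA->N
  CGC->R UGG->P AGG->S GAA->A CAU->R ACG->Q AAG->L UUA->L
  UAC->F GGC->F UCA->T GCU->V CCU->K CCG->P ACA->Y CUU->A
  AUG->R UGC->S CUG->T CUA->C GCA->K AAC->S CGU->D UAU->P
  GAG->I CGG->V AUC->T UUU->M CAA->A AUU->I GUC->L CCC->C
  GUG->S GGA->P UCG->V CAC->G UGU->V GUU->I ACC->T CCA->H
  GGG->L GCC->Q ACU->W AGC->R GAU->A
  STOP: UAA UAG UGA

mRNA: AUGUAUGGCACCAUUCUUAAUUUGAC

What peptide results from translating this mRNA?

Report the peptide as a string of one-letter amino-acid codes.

Answer: RPFTIAHL

Derivation:
start AUG at pos 0
pos 0: AUG -> R; peptide=R
pos 3: UAU -> P; peptide=RP
pos 6: GGC -> F; peptide=RPF
pos 9: ACC -> T; peptide=RPFT
pos 12: AUU -> I; peptide=RPFTI
pos 15: CUU -> A; peptide=RPFTIA
pos 18: AAU -> H; peptide=RPFTIAH
pos 21: UUG -> L; peptide=RPFTIAHL
pos 24: only 2 nt remain (<3), stop (end of mRNA)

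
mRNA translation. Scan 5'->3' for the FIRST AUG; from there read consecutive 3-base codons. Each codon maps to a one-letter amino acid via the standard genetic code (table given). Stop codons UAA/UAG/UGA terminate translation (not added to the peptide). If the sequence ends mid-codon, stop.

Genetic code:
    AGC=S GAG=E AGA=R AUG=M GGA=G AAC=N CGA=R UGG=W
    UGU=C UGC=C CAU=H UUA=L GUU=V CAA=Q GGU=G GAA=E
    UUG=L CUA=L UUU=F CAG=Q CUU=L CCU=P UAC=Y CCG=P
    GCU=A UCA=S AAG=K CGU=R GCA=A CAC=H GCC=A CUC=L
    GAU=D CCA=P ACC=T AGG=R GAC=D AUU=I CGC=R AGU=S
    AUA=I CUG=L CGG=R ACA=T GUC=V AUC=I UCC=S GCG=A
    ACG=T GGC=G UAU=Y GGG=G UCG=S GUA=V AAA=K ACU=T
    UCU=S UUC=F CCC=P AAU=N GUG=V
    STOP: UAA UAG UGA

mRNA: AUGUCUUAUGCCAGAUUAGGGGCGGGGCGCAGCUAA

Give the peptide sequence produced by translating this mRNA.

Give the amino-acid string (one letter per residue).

start AUG at pos 0
pos 0: AUG -> M; peptide=M
pos 3: UCU -> S; peptide=MS
pos 6: UAU -> Y; peptide=MSY
pos 9: GCC -> A; peptide=MSYA
pos 12: AGA -> R; peptide=MSYAR
pos 15: UUA -> L; peptide=MSYARL
pos 18: GGG -> G; peptide=MSYARLG
pos 21: GCG -> A; peptide=MSYARLGA
pos 24: GGG -> G; peptide=MSYARLGAG
pos 27: CGC -> R; peptide=MSYARLGAGR
pos 30: AGC -> S; peptide=MSYARLGAGRS
pos 33: UAA -> STOP

Answer: MSYARLGAGRS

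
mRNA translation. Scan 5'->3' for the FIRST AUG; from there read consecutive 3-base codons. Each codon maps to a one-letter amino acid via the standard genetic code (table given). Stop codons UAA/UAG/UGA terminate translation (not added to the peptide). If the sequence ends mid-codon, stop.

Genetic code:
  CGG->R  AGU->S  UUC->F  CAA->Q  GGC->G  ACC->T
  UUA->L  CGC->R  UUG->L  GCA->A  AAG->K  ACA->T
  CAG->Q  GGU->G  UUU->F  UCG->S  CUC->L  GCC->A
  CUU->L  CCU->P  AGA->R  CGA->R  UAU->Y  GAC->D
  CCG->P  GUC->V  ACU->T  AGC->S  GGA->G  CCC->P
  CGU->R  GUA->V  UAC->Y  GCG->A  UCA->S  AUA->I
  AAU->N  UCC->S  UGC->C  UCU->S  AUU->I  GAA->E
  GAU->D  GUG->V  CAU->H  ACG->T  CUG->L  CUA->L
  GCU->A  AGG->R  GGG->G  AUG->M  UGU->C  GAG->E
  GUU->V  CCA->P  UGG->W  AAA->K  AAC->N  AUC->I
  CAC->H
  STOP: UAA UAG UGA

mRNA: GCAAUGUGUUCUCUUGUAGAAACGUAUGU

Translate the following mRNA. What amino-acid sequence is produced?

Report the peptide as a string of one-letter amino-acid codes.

start AUG at pos 3
pos 3: AUG -> M; peptide=M
pos 6: UGU -> C; peptide=MC
pos 9: UCU -> S; peptide=MCS
pos 12: CUU -> L; peptide=MCSL
pos 15: GUA -> V; peptide=MCSLV
pos 18: GAA -> E; peptide=MCSLVE
pos 21: ACG -> T; peptide=MCSLVET
pos 24: UAU -> Y; peptide=MCSLVETY
pos 27: only 2 nt remain (<3), stop (end of mRNA)

Answer: MCSLVETY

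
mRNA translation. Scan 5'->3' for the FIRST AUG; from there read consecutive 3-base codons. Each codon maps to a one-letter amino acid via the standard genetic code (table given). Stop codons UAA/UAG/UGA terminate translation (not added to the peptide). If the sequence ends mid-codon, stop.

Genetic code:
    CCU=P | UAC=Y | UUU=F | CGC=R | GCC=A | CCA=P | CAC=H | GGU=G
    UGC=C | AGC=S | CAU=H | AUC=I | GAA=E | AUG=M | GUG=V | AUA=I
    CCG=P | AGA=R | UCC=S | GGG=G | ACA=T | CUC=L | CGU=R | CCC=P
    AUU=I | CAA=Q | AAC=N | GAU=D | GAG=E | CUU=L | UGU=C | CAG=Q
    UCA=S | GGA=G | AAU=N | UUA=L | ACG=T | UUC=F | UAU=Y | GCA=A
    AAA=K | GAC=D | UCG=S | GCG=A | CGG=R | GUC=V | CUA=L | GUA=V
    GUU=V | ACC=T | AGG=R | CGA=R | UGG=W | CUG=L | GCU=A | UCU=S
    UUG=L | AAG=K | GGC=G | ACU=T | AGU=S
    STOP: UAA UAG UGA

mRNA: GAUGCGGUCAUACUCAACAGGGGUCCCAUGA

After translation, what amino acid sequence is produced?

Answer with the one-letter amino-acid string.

Answer: MRSYSTGVP

Derivation:
start AUG at pos 1
pos 1: AUG -> M; peptide=M
pos 4: CGG -> R; peptide=MR
pos 7: UCA -> S; peptide=MRS
pos 10: UAC -> Y; peptide=MRSY
pos 13: UCA -> S; peptide=MRSYS
pos 16: ACA -> T; peptide=MRSYST
pos 19: GGG -> G; peptide=MRSYSTG
pos 22: GUC -> V; peptide=MRSYSTGV
pos 25: CCA -> P; peptide=MRSYSTGVP
pos 28: UGA -> STOP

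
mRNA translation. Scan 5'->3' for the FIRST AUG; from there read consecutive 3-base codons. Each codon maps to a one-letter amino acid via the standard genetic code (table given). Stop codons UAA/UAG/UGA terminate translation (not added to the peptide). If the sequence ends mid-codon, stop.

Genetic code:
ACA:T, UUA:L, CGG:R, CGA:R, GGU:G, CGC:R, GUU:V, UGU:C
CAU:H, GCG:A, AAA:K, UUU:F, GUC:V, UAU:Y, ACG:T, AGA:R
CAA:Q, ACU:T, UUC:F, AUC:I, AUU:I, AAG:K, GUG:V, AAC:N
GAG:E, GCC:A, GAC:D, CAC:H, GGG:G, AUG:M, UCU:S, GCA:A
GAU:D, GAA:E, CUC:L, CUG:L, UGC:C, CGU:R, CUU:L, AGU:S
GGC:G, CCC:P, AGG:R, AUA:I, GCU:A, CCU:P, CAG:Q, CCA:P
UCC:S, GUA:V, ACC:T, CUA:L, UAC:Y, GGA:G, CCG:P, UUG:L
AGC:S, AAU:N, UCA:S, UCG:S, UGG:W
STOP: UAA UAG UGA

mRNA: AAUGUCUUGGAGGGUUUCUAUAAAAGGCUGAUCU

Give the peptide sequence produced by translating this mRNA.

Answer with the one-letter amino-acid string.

start AUG at pos 1
pos 1: AUG -> M; peptide=M
pos 4: UCU -> S; peptide=MS
pos 7: UGG -> W; peptide=MSW
pos 10: AGG -> R; peptide=MSWR
pos 13: GUU -> V; peptide=MSWRV
pos 16: UCU -> S; peptide=MSWRVS
pos 19: AUA -> I; peptide=MSWRVSI
pos 22: AAA -> K; peptide=MSWRVSIK
pos 25: GGC -> G; peptide=MSWRVSIKG
pos 28: UGA -> STOP

Answer: MSWRVSIKG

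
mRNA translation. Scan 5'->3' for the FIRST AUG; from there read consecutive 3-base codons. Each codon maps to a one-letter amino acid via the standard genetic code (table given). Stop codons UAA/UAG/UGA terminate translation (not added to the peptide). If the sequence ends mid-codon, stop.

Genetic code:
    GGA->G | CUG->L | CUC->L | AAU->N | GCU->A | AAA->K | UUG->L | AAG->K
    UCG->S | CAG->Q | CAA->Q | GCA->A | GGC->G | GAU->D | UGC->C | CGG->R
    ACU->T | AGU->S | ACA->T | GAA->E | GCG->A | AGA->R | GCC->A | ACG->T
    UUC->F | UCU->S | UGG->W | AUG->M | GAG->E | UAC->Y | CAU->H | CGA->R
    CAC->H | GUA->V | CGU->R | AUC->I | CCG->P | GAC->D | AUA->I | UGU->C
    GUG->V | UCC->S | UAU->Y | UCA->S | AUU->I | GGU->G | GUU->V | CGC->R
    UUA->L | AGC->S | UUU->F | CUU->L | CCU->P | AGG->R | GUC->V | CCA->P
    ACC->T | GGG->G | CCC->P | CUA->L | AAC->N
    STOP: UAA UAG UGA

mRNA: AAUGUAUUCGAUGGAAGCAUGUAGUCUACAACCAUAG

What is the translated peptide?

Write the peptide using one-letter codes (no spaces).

Answer: MYSMEACSLQP

Derivation:
start AUG at pos 1
pos 1: AUG -> M; peptide=M
pos 4: UAU -> Y; peptide=MY
pos 7: UCG -> S; peptide=MYS
pos 10: AUG -> M; peptide=MYSM
pos 13: GAA -> E; peptide=MYSME
pos 16: GCA -> A; peptide=MYSMEA
pos 19: UGU -> C; peptide=MYSMEAC
pos 22: AGU -> S; peptide=MYSMEACS
pos 25: CUA -> L; peptide=MYSMEACSL
pos 28: CAA -> Q; peptide=MYSMEACSLQ
pos 31: CCA -> P; peptide=MYSMEACSLQP
pos 34: UAG -> STOP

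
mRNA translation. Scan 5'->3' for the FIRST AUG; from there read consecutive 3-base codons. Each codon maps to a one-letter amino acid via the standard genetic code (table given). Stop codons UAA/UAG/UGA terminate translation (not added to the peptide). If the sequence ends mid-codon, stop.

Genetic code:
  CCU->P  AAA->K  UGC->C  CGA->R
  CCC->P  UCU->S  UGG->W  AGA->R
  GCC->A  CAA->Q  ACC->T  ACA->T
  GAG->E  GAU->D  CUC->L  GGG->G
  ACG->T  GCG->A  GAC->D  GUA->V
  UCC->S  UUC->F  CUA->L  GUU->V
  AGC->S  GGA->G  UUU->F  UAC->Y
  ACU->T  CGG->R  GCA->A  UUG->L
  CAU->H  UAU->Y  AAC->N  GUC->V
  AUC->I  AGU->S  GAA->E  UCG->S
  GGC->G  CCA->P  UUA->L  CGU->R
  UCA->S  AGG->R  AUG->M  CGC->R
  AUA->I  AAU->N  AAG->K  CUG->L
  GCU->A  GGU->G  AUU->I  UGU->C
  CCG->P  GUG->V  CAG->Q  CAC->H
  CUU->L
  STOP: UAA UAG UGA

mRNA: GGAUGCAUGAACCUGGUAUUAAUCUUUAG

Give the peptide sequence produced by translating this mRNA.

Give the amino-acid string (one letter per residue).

start AUG at pos 2
pos 2: AUG -> M; peptide=M
pos 5: CAU -> H; peptide=MH
pos 8: GAA -> E; peptide=MHE
pos 11: CCU -> P; peptide=MHEP
pos 14: GGU -> G; peptide=MHEPG
pos 17: AUU -> I; peptide=MHEPGI
pos 20: AAU -> N; peptide=MHEPGIN
pos 23: CUU -> L; peptide=MHEPGINL
pos 26: UAG -> STOP

Answer: MHEPGINL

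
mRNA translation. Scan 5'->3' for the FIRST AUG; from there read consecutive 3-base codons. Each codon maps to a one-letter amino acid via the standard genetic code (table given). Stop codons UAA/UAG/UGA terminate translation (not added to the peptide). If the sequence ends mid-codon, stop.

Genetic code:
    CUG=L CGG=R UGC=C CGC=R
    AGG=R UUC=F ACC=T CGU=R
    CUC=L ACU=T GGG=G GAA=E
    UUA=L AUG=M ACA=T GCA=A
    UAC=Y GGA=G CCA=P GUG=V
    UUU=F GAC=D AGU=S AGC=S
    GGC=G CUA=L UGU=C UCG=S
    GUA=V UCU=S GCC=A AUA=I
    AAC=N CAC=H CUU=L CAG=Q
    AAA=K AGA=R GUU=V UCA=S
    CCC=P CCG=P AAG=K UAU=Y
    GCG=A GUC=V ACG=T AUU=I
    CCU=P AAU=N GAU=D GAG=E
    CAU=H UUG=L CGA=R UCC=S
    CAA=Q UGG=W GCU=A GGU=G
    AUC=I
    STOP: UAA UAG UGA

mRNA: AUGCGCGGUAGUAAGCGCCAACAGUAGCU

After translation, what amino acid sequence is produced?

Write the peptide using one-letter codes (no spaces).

start AUG at pos 0
pos 0: AUG -> M; peptide=M
pos 3: CGC -> R; peptide=MR
pos 6: GGU -> G; peptide=MRG
pos 9: AGU -> S; peptide=MRGS
pos 12: AAG -> K; peptide=MRGSK
pos 15: CGC -> R; peptide=MRGSKR
pos 18: CAA -> Q; peptide=MRGSKRQ
pos 21: CAG -> Q; peptide=MRGSKRQQ
pos 24: UAG -> STOP

Answer: MRGSKRQQ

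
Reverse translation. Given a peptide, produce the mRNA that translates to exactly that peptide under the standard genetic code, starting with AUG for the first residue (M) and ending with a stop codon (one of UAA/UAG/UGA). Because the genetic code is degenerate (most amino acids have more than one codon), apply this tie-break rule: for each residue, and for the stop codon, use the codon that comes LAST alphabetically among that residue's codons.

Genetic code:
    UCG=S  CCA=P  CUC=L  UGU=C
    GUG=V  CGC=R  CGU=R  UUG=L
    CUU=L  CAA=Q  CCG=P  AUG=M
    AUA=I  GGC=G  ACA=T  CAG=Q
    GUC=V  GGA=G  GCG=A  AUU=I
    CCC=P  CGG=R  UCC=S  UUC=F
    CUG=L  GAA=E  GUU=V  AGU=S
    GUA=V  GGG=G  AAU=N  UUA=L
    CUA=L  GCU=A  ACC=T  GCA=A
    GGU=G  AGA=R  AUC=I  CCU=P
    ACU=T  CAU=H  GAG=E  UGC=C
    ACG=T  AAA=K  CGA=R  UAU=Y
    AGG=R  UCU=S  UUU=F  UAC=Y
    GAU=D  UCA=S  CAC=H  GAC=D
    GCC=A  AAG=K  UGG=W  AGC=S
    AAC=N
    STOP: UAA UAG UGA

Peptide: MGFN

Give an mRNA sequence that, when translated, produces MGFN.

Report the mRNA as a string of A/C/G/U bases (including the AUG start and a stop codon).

Answer: mRNA: AUGGGUUUUAAUUGA

Derivation:
residue 1: M -> AUG (start codon)
residue 2: G codons sorted = GGA,GGC,GGG,GGU -> pick last = GGU
residue 3: F codons sorted = UUC,UUU -> pick last = UUU
residue 4: N codons sorted = AAC,AAU -> pick last = AAU
terminator: stop codons sorted = UAA,UAG,UGA -> pick last = UGA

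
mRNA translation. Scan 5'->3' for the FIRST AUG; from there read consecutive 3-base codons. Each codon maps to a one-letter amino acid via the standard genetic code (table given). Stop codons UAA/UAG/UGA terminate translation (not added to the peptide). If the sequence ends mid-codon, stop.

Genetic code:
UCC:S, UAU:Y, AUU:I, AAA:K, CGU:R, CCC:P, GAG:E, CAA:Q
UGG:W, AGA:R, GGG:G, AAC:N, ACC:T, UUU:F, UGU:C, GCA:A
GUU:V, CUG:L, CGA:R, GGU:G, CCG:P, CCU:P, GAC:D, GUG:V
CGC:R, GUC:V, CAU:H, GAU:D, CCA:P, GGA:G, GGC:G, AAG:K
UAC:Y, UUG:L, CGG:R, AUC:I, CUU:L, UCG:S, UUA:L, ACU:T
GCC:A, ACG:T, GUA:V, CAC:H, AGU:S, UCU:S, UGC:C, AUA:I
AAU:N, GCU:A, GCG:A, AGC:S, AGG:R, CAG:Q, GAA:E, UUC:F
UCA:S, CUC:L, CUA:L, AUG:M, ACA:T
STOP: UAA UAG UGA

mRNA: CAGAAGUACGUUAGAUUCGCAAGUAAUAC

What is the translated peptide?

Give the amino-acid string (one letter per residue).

no AUG start codon found

Answer: (empty: no AUG start codon)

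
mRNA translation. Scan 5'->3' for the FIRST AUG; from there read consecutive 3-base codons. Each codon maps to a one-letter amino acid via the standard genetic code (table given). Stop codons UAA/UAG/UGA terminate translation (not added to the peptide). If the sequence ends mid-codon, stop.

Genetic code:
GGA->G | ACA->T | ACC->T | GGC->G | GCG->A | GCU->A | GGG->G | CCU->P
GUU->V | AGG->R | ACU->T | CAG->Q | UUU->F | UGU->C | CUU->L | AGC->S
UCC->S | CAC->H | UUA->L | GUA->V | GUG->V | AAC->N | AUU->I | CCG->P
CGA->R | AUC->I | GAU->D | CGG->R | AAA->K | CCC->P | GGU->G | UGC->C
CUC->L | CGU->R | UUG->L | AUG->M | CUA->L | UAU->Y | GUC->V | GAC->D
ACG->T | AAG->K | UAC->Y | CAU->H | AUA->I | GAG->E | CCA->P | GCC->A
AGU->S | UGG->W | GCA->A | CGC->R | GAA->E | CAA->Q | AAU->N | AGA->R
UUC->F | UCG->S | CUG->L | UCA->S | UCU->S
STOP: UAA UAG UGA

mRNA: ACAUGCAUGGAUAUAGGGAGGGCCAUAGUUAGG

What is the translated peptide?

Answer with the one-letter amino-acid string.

Answer: MHGYREGHS

Derivation:
start AUG at pos 2
pos 2: AUG -> M; peptide=M
pos 5: CAU -> H; peptide=MH
pos 8: GGA -> G; peptide=MHG
pos 11: UAU -> Y; peptide=MHGY
pos 14: AGG -> R; peptide=MHGYR
pos 17: GAG -> E; peptide=MHGYRE
pos 20: GGC -> G; peptide=MHGYREG
pos 23: CAU -> H; peptide=MHGYREGH
pos 26: AGU -> S; peptide=MHGYREGHS
pos 29: UAG -> STOP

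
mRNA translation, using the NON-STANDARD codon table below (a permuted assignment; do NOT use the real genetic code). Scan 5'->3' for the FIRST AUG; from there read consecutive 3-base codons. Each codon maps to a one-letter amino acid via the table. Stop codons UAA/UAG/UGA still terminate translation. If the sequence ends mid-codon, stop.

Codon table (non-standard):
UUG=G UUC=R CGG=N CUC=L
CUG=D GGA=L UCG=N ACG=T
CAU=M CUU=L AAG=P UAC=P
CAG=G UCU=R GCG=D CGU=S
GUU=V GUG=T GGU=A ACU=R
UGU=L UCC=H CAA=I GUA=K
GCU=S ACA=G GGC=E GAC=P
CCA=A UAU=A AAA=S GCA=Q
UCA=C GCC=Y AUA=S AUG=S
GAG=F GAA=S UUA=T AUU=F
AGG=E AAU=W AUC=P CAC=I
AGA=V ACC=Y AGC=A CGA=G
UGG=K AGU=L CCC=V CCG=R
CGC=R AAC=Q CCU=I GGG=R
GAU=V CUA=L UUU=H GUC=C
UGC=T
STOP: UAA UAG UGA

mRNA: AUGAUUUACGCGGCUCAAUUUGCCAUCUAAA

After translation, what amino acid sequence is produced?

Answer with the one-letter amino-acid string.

Answer: SFPDSIHYP

Derivation:
start AUG at pos 0
pos 0: AUG -> S; peptide=S
pos 3: AUU -> F; peptide=SF
pos 6: UAC -> P; peptide=SFP
pos 9: GCG -> D; peptide=SFPD
pos 12: GCU -> S; peptide=SFPDS
pos 15: CAA -> I; peptide=SFPDSI
pos 18: UUU -> H; peptide=SFPDSIH
pos 21: GCC -> Y; peptide=SFPDSIHY
pos 24: AUC -> P; peptide=SFPDSIHYP
pos 27: UAA -> STOP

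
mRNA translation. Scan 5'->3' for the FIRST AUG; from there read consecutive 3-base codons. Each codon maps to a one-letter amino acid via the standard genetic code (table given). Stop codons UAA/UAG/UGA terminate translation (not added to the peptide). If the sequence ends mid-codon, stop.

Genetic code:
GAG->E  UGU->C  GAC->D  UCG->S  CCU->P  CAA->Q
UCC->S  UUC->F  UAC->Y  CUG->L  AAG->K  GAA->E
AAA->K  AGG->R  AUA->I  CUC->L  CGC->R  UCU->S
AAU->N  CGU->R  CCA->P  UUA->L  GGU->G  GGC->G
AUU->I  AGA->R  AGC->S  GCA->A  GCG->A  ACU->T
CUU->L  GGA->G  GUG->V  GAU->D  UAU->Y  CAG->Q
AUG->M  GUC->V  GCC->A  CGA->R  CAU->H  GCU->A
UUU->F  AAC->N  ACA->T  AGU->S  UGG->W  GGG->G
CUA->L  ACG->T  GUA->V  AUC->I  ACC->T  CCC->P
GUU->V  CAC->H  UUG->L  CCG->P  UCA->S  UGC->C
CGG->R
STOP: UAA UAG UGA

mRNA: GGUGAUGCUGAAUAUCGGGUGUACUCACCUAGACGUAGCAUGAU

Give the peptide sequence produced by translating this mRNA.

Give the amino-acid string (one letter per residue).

start AUG at pos 4
pos 4: AUG -> M; peptide=M
pos 7: CUG -> L; peptide=ML
pos 10: AAU -> N; peptide=MLN
pos 13: AUC -> I; peptide=MLNI
pos 16: GGG -> G; peptide=MLNIG
pos 19: UGU -> C; peptide=MLNIGC
pos 22: ACU -> T; peptide=MLNIGCT
pos 25: CAC -> H; peptide=MLNIGCTH
pos 28: CUA -> L; peptide=MLNIGCTHL
pos 31: GAC -> D; peptide=MLNIGCTHLD
pos 34: GUA -> V; peptide=MLNIGCTHLDV
pos 37: GCA -> A; peptide=MLNIGCTHLDVA
pos 40: UGA -> STOP

Answer: MLNIGCTHLDVA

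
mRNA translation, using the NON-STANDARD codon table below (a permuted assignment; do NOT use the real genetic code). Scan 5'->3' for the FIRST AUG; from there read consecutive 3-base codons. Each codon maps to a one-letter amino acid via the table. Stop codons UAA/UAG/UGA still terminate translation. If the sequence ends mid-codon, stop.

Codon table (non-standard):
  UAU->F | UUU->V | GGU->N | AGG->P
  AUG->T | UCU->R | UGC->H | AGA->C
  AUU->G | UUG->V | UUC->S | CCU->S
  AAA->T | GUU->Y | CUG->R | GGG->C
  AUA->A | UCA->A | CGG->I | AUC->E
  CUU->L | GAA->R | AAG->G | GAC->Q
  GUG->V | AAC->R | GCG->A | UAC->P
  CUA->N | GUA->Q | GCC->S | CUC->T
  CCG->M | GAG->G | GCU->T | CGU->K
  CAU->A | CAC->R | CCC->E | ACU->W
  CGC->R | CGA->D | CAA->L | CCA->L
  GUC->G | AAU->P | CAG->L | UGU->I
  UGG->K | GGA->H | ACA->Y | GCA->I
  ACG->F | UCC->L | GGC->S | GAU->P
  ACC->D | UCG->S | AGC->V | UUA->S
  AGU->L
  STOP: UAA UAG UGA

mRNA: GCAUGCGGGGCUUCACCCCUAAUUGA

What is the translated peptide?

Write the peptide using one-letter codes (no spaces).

start AUG at pos 2
pos 2: AUG -> T; peptide=T
pos 5: CGG -> I; peptide=TI
pos 8: GGC -> S; peptide=TIS
pos 11: UUC -> S; peptide=TISS
pos 14: ACC -> D; peptide=TISSD
pos 17: CCU -> S; peptide=TISSDS
pos 20: AAU -> P; peptide=TISSDSP
pos 23: UGA -> STOP

Answer: TISSDSP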